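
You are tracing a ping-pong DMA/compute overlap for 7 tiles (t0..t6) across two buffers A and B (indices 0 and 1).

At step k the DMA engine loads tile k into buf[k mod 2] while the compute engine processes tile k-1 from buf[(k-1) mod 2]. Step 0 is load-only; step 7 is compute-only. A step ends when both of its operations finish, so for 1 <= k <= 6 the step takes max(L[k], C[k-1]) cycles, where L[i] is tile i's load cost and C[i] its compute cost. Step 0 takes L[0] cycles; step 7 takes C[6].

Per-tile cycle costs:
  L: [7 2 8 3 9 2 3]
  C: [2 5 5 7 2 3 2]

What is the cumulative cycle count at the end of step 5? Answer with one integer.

[0] DMA t0→A (7c) ∥ CU idle ⇒ 7c, clock 7
[1] DMA t1→B (2c) ∥ CU A:t0 (2c) ⇒ 2c, clock 9
[2] DMA t2→A (8c) ∥ CU B:t1 (5c) ⇒ 8c, clock 17
[3] DMA t3→B (3c) ∥ CU A:t2 (5c) ⇒ 5c, clock 22
[4] DMA t4→A (9c) ∥ CU B:t3 (7c) ⇒ 9c, clock 31
[5] DMA t5→B (2c) ∥ CU A:t4 (2c) ⇒ 2c, clock 33
[6] DMA t6→A (3c) ∥ CU B:t5 (3c) ⇒ 3c, clock 36
[7] DMA idle ∥ CU A:t6 (2c) ⇒ 2c, clock 38

end_cycle[5] = 33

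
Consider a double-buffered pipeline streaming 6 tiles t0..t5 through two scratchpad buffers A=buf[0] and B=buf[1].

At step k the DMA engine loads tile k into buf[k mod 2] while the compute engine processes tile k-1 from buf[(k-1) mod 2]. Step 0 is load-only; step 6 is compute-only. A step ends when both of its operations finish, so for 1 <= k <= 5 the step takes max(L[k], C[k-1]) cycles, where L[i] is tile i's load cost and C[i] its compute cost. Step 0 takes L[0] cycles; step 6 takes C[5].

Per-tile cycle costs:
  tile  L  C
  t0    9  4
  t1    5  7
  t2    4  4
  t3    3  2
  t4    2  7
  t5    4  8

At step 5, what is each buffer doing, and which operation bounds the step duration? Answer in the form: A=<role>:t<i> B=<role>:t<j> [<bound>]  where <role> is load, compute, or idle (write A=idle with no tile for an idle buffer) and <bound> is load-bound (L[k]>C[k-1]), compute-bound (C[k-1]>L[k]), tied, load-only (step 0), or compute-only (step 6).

[0] DMA t0→A (9c) ∥ CU idle ⇒ 9c, clock 9
[1] DMA t1→B (5c) ∥ CU A:t0 (4c) ⇒ 5c, clock 14
[2] DMA t2→A (4c) ∥ CU B:t1 (7c) ⇒ 7c, clock 21
[3] DMA t3→B (3c) ∥ CU A:t2 (4c) ⇒ 4c, clock 25
[4] DMA t4→A (2c) ∥ CU B:t3 (2c) ⇒ 2c, clock 27
[5] DMA t5→B (4c) ∥ CU A:t4 (7c) ⇒ 7c, clock 34
[6] DMA idle ∥ CU B:t5 (8c) ⇒ 8c, clock 42

step 5: A=compute:t4 B=load:t5 [compute-bound]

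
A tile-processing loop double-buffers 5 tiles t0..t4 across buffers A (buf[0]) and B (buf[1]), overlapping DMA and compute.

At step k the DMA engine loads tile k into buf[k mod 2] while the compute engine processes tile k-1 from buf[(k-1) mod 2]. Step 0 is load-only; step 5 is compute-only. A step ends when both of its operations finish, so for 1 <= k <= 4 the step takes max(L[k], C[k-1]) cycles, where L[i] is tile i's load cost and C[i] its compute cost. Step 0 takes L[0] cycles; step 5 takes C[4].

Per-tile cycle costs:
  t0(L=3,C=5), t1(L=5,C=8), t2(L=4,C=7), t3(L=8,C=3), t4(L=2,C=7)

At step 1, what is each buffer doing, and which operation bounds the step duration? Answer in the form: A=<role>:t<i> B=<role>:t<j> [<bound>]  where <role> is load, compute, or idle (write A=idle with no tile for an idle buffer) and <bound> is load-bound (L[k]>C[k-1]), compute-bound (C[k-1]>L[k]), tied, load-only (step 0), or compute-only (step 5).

step 1: A=compute:t0 B=load:t1 [tied]

[0] DMA t0→A (3c) ∥ CU idle ⇒ 3c, clock 3
[1] DMA t1→B (5c) ∥ CU A:t0 (5c) ⇒ 5c, clock 8
[2] DMA t2→A (4c) ∥ CU B:t1 (8c) ⇒ 8c, clock 16
[3] DMA t3→B (8c) ∥ CU A:t2 (7c) ⇒ 8c, clock 24
[4] DMA t4→A (2c) ∥ CU B:t3 (3c) ⇒ 3c, clock 27
[5] DMA idle ∥ CU A:t4 (7c) ⇒ 7c, clock 34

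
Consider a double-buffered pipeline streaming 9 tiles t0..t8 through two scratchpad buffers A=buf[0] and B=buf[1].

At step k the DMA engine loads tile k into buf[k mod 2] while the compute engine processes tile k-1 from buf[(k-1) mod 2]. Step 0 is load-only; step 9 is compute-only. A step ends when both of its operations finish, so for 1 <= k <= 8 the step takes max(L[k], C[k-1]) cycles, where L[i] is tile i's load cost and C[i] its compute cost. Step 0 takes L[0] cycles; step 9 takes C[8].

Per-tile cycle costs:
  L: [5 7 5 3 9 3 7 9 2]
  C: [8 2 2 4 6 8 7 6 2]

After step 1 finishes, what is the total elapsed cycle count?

k=0 load=t0/5c comp=- wait=5 total=5
k=1 load=t1/7c comp=t0/8c wait=8 total=13
k=2 load=t2/5c comp=t1/2c wait=5 total=18
k=3 load=t3/3c comp=t2/2c wait=3 total=21
k=4 load=t4/9c comp=t3/4c wait=9 total=30
k=5 load=t5/3c comp=t4/6c wait=6 total=36
k=6 load=t6/7c comp=t5/8c wait=8 total=44
k=7 load=t7/9c comp=t6/7c wait=9 total=53
k=8 load=t8/2c comp=t7/6c wait=6 total=59
k=9 load=- comp=t8/2c wait=2 total=61

end_cycle[1] = 13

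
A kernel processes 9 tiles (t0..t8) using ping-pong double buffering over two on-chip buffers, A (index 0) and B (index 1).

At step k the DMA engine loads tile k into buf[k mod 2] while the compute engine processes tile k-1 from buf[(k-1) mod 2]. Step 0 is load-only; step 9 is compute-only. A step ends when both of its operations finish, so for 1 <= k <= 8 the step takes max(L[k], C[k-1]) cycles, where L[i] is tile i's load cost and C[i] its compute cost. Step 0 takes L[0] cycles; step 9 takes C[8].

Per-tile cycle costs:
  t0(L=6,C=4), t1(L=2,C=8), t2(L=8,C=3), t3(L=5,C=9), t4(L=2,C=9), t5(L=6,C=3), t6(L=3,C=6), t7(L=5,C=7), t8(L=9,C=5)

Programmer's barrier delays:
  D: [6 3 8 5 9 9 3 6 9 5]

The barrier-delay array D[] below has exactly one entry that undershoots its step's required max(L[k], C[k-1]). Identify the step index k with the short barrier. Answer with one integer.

hazard at step 1

[0] required=L[0]=6=6 vs D=6 ok
[1] required=max(L[1]=2,C[0]=4)=4 vs D=3 SHORT
[2] required=max(L[2]=8,C[1]=8)=8 vs D=8 ok
[3] required=max(L[3]=5,C[2]=3)=5 vs D=5 ok
[4] required=max(L[4]=2,C[3]=9)=9 vs D=9 ok
[5] required=max(L[5]=6,C[4]=9)=9 vs D=9 ok
[6] required=max(L[6]=3,C[5]=3)=3 vs D=3 ok
[7] required=max(L[7]=5,C[6]=6)=6 vs D=6 ok
[8] required=max(L[8]=9,C[7]=7)=9 vs D=9 ok
[9] required=C[8]=5=5 vs D=5 ok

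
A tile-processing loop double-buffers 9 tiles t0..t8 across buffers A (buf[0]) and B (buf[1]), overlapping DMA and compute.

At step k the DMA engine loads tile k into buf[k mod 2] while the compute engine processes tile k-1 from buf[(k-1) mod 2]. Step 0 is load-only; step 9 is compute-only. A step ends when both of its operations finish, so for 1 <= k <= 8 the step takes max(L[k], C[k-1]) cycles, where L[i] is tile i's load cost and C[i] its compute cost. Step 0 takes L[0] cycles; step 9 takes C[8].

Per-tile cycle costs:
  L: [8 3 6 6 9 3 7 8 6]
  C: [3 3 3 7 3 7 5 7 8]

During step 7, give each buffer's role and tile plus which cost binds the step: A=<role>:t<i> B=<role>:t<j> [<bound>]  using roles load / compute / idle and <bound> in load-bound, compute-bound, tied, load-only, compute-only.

step 0: L[0]=8 → dur=8, Σ=8 | A=load:t0 B=idle [load-only]
step 1: L[1]=3 C[0]=3 → dur=3, Σ=11 | A=compute:t0 B=load:t1 [tied]
step 2: L[2]=6 C[1]=3 → dur=6, Σ=17 | A=load:t2 B=compute:t1 [load-bound]
step 3: L[3]=6 C[2]=3 → dur=6, Σ=23 | A=compute:t2 B=load:t3 [load-bound]
step 4: L[4]=9 C[3]=7 → dur=9, Σ=32 | A=load:t4 B=compute:t3 [load-bound]
step 5: L[5]=3 C[4]=3 → dur=3, Σ=35 | A=compute:t4 B=load:t5 [tied]
step 6: L[6]=7 C[5]=7 → dur=7, Σ=42 | A=load:t6 B=compute:t5 [tied]
step 7: L[7]=8 C[6]=5 → dur=8, Σ=50 | A=compute:t6 B=load:t7 [load-bound]
step 8: L[8]=6 C[7]=7 → dur=7, Σ=57 | A=load:t8 B=compute:t7 [compute-bound]
step 9: C[8]=8 → dur=8, Σ=65 | A=compute:t8 B=idle [compute-only]

step 7: A=compute:t6 B=load:t7 [load-bound]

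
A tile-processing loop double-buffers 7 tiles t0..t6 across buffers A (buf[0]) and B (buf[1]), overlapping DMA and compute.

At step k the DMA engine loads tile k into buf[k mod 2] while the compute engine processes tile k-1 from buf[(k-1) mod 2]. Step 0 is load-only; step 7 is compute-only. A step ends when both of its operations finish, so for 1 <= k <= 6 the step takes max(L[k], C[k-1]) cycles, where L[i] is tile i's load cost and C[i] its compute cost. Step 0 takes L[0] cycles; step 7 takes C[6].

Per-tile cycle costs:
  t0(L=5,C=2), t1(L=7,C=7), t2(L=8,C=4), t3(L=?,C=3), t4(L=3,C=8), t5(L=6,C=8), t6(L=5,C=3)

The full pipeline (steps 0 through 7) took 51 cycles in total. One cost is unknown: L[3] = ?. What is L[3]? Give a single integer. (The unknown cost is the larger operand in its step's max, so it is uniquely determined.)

step 0 → dur = L[0]=5 = 5
step 1 → dur = max(L[1]=7, C[0]=2) = 7
step 2 → dur = max(L[2]=8, C[1]=7) = 8
step 3 → dur = max(L[3]=?, C[2]=4) = L[3]  (unknown; binding)
step 4 → dur = max(L[4]=3, C[3]=3) = 3
step 5 → dur = max(L[5]=6, C[4]=8) = 8
step 6 → dur = max(L[6]=5, C[5]=8) = 8
step 7 → dur = C[6]=3 = 3
sum of known step durations = 42
dur[3] = total - known = 51 - 42 = 9
L[3] is the binding max in step 3, so L[3] = dur[3] = 9

L[3] = 9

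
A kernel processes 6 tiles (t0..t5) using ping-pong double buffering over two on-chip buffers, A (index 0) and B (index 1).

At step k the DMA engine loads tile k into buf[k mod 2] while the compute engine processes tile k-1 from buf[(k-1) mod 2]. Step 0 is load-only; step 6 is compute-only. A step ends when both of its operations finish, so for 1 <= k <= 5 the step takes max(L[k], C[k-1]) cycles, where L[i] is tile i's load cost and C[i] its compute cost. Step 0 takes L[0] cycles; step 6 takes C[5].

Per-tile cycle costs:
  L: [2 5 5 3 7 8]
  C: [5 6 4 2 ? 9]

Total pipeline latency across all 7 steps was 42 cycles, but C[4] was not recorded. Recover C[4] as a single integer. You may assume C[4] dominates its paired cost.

step 0 | dur = L[0]=2 = 2
step 1 | dur = max(L[1]=5, C[0]=5) = 5
step 2 | dur = max(L[2]=5, C[1]=6) = 6
step 3 | dur = max(L[3]=3, C[2]=4) = 4
step 4 | dur = max(L[4]=7, C[3]=2) = 7
step 5 | dur = max(L[5]=8, C[4]=?) = C[4]  (unknown; binding)
step 6 | dur = C[5]=9 = 9
sum of known step durations = 33
dur[5] = total - known = 42 - 33 = 9
C[4] is the binding max in step 5, so C[4] = dur[5] = 9

C[4] = 9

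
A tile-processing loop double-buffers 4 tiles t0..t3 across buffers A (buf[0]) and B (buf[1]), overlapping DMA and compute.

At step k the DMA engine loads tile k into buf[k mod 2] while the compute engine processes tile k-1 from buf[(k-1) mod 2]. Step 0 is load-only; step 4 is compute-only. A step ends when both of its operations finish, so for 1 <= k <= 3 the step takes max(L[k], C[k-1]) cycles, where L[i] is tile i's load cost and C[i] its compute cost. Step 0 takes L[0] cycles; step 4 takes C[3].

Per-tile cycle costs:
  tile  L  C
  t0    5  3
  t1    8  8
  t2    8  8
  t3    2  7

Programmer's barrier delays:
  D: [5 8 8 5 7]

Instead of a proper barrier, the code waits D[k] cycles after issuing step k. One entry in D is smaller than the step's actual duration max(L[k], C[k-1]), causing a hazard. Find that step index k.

step 0: need L[0]=5 = 5; D[0]=5 ok
step 1: need max(L[1]=8,C[0]=3) = 8; D[1]=8 ok
step 2: need max(L[2]=8,C[1]=8) = 8; D[2]=8 ok
step 3: need max(L[3]=2,C[2]=8) = 8; D[3]=5 SHORT
step 4: need C[3]=7 = 7; D[4]=7 ok

hazard at step 3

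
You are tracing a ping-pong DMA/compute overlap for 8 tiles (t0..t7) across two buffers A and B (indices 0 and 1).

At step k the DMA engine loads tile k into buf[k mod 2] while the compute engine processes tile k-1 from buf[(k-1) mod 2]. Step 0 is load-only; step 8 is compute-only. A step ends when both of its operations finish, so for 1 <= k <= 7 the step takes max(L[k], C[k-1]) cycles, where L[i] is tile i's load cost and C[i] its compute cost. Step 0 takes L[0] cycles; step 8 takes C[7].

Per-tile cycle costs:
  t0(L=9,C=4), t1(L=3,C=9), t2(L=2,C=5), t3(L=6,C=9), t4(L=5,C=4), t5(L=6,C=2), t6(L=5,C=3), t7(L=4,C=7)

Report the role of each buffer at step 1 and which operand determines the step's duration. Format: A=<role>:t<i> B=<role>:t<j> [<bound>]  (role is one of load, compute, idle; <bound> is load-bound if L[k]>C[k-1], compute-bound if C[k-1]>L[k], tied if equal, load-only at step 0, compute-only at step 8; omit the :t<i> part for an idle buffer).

[0] DMA t0→A (9c) ∥ CU idle ⇒ 9c, clock 9
[1] DMA t1→B (3c) ∥ CU A:t0 (4c) ⇒ 4c, clock 13
[2] DMA t2→A (2c) ∥ CU B:t1 (9c) ⇒ 9c, clock 22
[3] DMA t3→B (6c) ∥ CU A:t2 (5c) ⇒ 6c, clock 28
[4] DMA t4→A (5c) ∥ CU B:t3 (9c) ⇒ 9c, clock 37
[5] DMA t5→B (6c) ∥ CU A:t4 (4c) ⇒ 6c, clock 43
[6] DMA t6→A (5c) ∥ CU B:t5 (2c) ⇒ 5c, clock 48
[7] DMA t7→B (4c) ∥ CU A:t6 (3c) ⇒ 4c, clock 52
[8] DMA idle ∥ CU B:t7 (7c) ⇒ 7c, clock 59

step 1: A=compute:t0 B=load:t1 [compute-bound]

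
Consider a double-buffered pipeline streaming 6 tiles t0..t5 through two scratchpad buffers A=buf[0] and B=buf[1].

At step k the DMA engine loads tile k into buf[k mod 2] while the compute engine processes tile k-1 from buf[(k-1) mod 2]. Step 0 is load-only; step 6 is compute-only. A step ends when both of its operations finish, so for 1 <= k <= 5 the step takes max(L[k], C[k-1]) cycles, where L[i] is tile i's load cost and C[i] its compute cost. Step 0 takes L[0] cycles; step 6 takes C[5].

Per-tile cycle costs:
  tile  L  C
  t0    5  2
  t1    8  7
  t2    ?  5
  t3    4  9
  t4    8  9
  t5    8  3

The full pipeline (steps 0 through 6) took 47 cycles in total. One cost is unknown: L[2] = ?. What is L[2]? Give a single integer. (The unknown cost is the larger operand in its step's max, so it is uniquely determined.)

step 0 → dur = L[0]=5 = 5
step 1 → dur = max(L[1]=8, C[0]=2) = 8
step 2 → dur = max(L[2]=?, C[1]=7) = L[2]  (unknown; binding)
step 3 → dur = max(L[3]=4, C[2]=5) = 5
step 4 → dur = max(L[4]=8, C[3]=9) = 9
step 5 → dur = max(L[5]=8, C[4]=9) = 9
step 6 → dur = C[5]=3 = 3
sum of known step durations = 39
dur[2] = total - known = 47 - 39 = 8
L[2] is the binding max in step 2, so L[2] = dur[2] = 8

L[2] = 8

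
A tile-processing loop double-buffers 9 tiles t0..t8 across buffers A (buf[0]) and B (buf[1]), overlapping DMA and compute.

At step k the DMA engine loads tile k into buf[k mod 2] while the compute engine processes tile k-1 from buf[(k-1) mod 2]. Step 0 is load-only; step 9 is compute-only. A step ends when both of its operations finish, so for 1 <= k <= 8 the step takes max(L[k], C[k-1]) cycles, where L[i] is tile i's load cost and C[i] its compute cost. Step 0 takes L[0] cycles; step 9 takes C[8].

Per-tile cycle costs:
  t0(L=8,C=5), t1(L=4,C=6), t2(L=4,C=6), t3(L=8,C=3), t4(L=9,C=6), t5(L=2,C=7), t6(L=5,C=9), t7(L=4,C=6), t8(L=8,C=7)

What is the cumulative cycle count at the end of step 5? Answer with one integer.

end_cycle[5] = 42

  0. 8=8c; end=8; A:t0 B:-
  1. max(4,5)=5c; end=13; A:t0 B:t1
  2. max(4,6)=6c; end=19; A:t2 B:t1
  3. max(8,6)=8c; end=27; A:t2 B:t3
  4. max(9,3)=9c; end=36; A:t4 B:t3
  5. max(2,6)=6c; end=42; A:t4 B:t5
  6. max(5,7)=7c; end=49; A:t6 B:t5
  7. max(4,9)=9c; end=58; A:t6 B:t7
  8. max(8,6)=8c; end=66; A:t8 B:t7
  9. 7=7c; end=73; A:t8 B:t7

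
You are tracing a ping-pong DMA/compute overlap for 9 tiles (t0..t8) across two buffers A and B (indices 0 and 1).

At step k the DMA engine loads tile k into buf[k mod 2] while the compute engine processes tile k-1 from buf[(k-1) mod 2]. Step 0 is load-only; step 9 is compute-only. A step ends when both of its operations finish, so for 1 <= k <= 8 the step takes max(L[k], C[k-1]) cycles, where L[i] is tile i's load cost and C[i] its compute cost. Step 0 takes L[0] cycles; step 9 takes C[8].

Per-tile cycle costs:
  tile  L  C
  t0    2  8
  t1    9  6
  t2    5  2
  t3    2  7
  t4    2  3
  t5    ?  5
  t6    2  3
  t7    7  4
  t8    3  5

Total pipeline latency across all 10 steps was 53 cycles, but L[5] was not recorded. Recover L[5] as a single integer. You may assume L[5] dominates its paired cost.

L[5] = 6

step 0: dur = L[0]=2 = 2
step 1: dur = max(L[1]=9, C[0]=8) = 9
step 2: dur = max(L[2]=5, C[1]=6) = 6
step 3: dur = max(L[3]=2, C[2]=2) = 2
step 4: dur = max(L[4]=2, C[3]=7) = 7
step 5: dur = max(L[5]=?, C[4]=3) = L[5]  (unknown; binding)
step 6: dur = max(L[6]=2, C[5]=5) = 5
step 7: dur = max(L[7]=7, C[6]=3) = 7
step 8: dur = max(L[8]=3, C[7]=4) = 4
step 9: dur = C[8]=5 = 5
sum of known step durations = 47
dur[5] = total - known = 53 - 47 = 6
L[5] is the binding max in step 5, so L[5] = dur[5] = 6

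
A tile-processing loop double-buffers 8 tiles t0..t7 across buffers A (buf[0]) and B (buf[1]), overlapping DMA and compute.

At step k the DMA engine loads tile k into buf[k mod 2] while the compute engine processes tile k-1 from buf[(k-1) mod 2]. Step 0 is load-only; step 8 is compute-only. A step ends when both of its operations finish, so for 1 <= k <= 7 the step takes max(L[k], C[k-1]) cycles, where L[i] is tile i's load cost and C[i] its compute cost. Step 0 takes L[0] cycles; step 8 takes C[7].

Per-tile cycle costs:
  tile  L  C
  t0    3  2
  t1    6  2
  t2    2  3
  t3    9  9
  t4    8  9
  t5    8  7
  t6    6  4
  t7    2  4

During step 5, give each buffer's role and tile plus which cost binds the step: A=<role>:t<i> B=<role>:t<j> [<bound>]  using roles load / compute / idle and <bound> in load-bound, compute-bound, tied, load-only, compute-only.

  0. 3=3c; end=3; A:t0 B:-
  1. max(6,2)=6c; end=9; A:t0 B:t1
  2. max(2,2)=2c; end=11; A:t2 B:t1
  3. max(9,3)=9c; end=20; A:t2 B:t3
  4. max(8,9)=9c; end=29; A:t4 B:t3
  5. max(8,9)=9c; end=38; A:t4 B:t5
  6. max(6,7)=7c; end=45; A:t6 B:t5
  7. max(2,4)=4c; end=49; A:t6 B:t7
  8. 4=4c; end=53; A:t6 B:t7

step 5: A=compute:t4 B=load:t5 [compute-bound]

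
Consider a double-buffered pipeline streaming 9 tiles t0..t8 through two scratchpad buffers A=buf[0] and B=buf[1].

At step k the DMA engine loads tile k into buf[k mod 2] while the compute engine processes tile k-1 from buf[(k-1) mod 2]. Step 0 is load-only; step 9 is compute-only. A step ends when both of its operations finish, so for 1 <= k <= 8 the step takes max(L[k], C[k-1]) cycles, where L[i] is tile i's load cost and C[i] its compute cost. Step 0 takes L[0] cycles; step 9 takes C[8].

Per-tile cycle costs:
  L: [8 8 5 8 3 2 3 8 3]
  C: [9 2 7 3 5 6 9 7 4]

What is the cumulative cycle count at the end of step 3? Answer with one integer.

[0] DMA t0→A (8c) ∥ CU idle ⇒ 8c, clock 8
[1] DMA t1→B (8c) ∥ CU A:t0 (9c) ⇒ 9c, clock 17
[2] DMA t2→A (5c) ∥ CU B:t1 (2c) ⇒ 5c, clock 22
[3] DMA t3→B (8c) ∥ CU A:t2 (7c) ⇒ 8c, clock 30
[4] DMA t4→A (3c) ∥ CU B:t3 (3c) ⇒ 3c, clock 33
[5] DMA t5→B (2c) ∥ CU A:t4 (5c) ⇒ 5c, clock 38
[6] DMA t6→A (3c) ∥ CU B:t5 (6c) ⇒ 6c, clock 44
[7] DMA t7→B (8c) ∥ CU A:t6 (9c) ⇒ 9c, clock 53
[8] DMA t8→A (3c) ∥ CU B:t7 (7c) ⇒ 7c, clock 60
[9] DMA idle ∥ CU A:t8 (4c) ⇒ 4c, clock 64

end_cycle[3] = 30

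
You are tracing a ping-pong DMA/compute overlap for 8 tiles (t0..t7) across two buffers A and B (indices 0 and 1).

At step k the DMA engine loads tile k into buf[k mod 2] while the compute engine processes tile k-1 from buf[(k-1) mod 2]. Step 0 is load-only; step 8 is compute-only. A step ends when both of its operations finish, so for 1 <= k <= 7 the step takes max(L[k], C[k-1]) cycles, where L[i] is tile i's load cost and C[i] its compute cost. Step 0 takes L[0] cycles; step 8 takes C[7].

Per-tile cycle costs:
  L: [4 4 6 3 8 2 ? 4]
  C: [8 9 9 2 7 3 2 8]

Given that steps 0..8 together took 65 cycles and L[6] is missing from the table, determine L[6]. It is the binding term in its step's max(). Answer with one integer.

L[6] = 8

step 0 → dur = L[0]=4 = 4
step 1 → dur = max(L[1]=4, C[0]=8) = 8
step 2 → dur = max(L[2]=6, C[1]=9) = 9
step 3 → dur = max(L[3]=3, C[2]=9) = 9
step 4 → dur = max(L[4]=8, C[3]=2) = 8
step 5 → dur = max(L[5]=2, C[4]=7) = 7
step 6 → dur = max(L[6]=?, C[5]=3) = L[6]  (unknown; binding)
step 7 → dur = max(L[7]=4, C[6]=2) = 4
step 8 → dur = C[7]=8 = 8
sum of known step durations = 57
dur[6] = total - known = 65 - 57 = 8
L[6] is the binding max in step 6, so L[6] = dur[6] = 8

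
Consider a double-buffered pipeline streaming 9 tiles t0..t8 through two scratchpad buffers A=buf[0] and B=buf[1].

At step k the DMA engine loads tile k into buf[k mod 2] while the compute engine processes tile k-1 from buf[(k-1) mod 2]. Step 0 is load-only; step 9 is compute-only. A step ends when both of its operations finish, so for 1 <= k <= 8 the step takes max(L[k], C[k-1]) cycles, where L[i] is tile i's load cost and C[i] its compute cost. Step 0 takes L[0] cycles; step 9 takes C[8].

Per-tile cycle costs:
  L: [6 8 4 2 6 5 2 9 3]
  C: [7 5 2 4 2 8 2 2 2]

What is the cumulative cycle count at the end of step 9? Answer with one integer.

step 0: L[0]=6 → dur=6, Σ=6 | A=load:t0 B=idle [load-only]
step 1: L[1]=8 C[0]=7 → dur=8, Σ=14 | A=compute:t0 B=load:t1 [load-bound]
step 2: L[2]=4 C[1]=5 → dur=5, Σ=19 | A=load:t2 B=compute:t1 [compute-bound]
step 3: L[3]=2 C[2]=2 → dur=2, Σ=21 | A=compute:t2 B=load:t3 [tied]
step 4: L[4]=6 C[3]=4 → dur=6, Σ=27 | A=load:t4 B=compute:t3 [load-bound]
step 5: L[5]=5 C[4]=2 → dur=5, Σ=32 | A=compute:t4 B=load:t5 [load-bound]
step 6: L[6]=2 C[5]=8 → dur=8, Σ=40 | A=load:t6 B=compute:t5 [compute-bound]
step 7: L[7]=9 C[6]=2 → dur=9, Σ=49 | A=compute:t6 B=load:t7 [load-bound]
step 8: L[8]=3 C[7]=2 → dur=3, Σ=52 | A=load:t8 B=compute:t7 [load-bound]
step 9: C[8]=2 → dur=2, Σ=54 | A=compute:t8 B=idle [compute-only]

end_cycle[9] = 54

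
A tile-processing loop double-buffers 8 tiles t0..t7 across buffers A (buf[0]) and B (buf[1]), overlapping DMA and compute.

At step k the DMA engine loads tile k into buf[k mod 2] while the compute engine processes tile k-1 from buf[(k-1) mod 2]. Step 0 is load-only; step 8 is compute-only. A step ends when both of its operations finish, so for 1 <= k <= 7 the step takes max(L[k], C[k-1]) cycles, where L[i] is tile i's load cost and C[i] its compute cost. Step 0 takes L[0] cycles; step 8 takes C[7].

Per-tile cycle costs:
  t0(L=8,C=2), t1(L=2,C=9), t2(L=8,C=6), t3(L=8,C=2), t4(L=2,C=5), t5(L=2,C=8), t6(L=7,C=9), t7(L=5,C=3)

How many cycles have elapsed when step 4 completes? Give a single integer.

step 0: L[0]=8 → dur=8, Σ=8 | A=load:t0 B=idle [load-only]
step 1: L[1]=2 C[0]=2 → dur=2, Σ=10 | A=compute:t0 B=load:t1 [tied]
step 2: L[2]=8 C[1]=9 → dur=9, Σ=19 | A=load:t2 B=compute:t1 [compute-bound]
step 3: L[3]=8 C[2]=6 → dur=8, Σ=27 | A=compute:t2 B=load:t3 [load-bound]
step 4: L[4]=2 C[3]=2 → dur=2, Σ=29 | A=load:t4 B=compute:t3 [tied]
step 5: L[5]=2 C[4]=5 → dur=5, Σ=34 | A=compute:t4 B=load:t5 [compute-bound]
step 6: L[6]=7 C[5]=8 → dur=8, Σ=42 | A=load:t6 B=compute:t5 [compute-bound]
step 7: L[7]=5 C[6]=9 → dur=9, Σ=51 | A=compute:t6 B=load:t7 [compute-bound]
step 8: C[7]=3 → dur=3, Σ=54 | A=idle B=compute:t7 [compute-only]

end_cycle[4] = 29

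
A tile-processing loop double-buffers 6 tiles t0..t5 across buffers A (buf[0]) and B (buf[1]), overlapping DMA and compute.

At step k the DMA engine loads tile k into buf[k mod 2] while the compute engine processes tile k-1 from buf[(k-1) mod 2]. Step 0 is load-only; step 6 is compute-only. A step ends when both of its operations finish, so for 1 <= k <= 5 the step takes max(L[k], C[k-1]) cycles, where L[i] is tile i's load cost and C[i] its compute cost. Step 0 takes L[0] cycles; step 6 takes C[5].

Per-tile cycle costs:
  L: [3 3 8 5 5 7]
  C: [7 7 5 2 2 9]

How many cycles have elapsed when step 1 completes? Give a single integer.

k=0 load=t0/3c comp=- wait=3 total=3
k=1 load=t1/3c comp=t0/7c wait=7 total=10
k=2 load=t2/8c comp=t1/7c wait=8 total=18
k=3 load=t3/5c comp=t2/5c wait=5 total=23
k=4 load=t4/5c comp=t3/2c wait=5 total=28
k=5 load=t5/7c comp=t4/2c wait=7 total=35
k=6 load=- comp=t5/9c wait=9 total=44

end_cycle[1] = 10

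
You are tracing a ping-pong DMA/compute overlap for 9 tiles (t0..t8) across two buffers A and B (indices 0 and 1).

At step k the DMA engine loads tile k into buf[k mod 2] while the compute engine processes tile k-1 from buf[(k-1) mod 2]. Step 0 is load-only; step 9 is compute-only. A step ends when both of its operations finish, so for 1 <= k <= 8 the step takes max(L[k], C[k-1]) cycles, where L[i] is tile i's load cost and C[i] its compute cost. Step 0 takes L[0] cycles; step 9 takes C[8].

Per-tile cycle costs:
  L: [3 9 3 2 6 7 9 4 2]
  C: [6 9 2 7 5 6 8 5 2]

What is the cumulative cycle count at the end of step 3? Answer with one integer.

  0. 3=3c; end=3; A:t0 B:-
  1. max(9,6)=9c; end=12; A:t0 B:t1
  2. max(3,9)=9c; end=21; A:t2 B:t1
  3. max(2,2)=2c; end=23; A:t2 B:t3
  4. max(6,7)=7c; end=30; A:t4 B:t3
  5. max(7,5)=7c; end=37; A:t4 B:t5
  6. max(9,6)=9c; end=46; A:t6 B:t5
  7. max(4,8)=8c; end=54; A:t6 B:t7
  8. max(2,5)=5c; end=59; A:t8 B:t7
  9. 2=2c; end=61; A:t8 B:t7

end_cycle[3] = 23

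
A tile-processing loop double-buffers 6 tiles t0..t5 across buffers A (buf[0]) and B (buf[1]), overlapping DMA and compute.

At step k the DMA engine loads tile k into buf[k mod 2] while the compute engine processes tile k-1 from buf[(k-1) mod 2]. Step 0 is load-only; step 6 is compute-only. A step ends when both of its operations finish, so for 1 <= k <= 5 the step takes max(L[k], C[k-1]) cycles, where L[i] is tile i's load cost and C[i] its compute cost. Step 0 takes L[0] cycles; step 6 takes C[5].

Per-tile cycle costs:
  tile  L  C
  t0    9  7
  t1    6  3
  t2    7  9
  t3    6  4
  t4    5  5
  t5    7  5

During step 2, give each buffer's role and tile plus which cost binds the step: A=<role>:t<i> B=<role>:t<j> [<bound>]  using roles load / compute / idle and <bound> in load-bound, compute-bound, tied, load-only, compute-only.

step 2: A=load:t2 B=compute:t1 [load-bound]

step 0: L[0]=9 → dur=9, Σ=9 | A=load:t0 B=idle [load-only]
step 1: L[1]=6 C[0]=7 → dur=7, Σ=16 | A=compute:t0 B=load:t1 [compute-bound]
step 2: L[2]=7 C[1]=3 → dur=7, Σ=23 | A=load:t2 B=compute:t1 [load-bound]
step 3: L[3]=6 C[2]=9 → dur=9, Σ=32 | A=compute:t2 B=load:t3 [compute-bound]
step 4: L[4]=5 C[3]=4 → dur=5, Σ=37 | A=load:t4 B=compute:t3 [load-bound]
step 5: L[5]=7 C[4]=5 → dur=7, Σ=44 | A=compute:t4 B=load:t5 [load-bound]
step 6: C[5]=5 → dur=5, Σ=49 | A=idle B=compute:t5 [compute-only]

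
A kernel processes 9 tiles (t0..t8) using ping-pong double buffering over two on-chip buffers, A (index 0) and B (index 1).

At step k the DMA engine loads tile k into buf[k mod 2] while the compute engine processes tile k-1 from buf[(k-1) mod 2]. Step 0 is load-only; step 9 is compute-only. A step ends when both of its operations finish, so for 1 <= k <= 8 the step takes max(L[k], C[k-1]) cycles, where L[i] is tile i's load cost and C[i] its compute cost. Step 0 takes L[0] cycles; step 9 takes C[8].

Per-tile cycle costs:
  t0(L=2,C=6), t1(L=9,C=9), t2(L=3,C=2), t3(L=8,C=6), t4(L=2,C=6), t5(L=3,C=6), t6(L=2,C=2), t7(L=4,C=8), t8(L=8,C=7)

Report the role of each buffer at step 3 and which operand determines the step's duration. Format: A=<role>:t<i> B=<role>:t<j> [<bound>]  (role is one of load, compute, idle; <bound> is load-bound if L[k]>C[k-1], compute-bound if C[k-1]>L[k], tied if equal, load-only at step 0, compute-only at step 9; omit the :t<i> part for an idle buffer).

k=0 load=t0/2c comp=- wait=2 total=2
k=1 load=t1/9c comp=t0/6c wait=9 total=11
k=2 load=t2/3c comp=t1/9c wait=9 total=20
k=3 load=t3/8c comp=t2/2c wait=8 total=28
k=4 load=t4/2c comp=t3/6c wait=6 total=34
k=5 load=t5/3c comp=t4/6c wait=6 total=40
k=6 load=t6/2c comp=t5/6c wait=6 total=46
k=7 load=t7/4c comp=t6/2c wait=4 total=50
k=8 load=t8/8c comp=t7/8c wait=8 total=58
k=9 load=- comp=t8/7c wait=7 total=65

step 3: A=compute:t2 B=load:t3 [load-bound]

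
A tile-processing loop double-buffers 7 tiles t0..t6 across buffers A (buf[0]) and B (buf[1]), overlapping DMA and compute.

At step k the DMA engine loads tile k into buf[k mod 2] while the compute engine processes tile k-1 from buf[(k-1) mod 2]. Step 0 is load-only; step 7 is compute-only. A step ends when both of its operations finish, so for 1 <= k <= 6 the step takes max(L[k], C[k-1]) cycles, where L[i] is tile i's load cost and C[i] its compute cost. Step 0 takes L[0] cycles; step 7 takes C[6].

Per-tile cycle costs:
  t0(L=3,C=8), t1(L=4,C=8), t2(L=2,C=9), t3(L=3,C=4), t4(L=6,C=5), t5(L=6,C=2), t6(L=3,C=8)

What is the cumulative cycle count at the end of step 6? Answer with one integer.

k=0 load=t0/3c comp=- wait=3 total=3
k=1 load=t1/4c comp=t0/8c wait=8 total=11
k=2 load=t2/2c comp=t1/8c wait=8 total=19
k=3 load=t3/3c comp=t2/9c wait=9 total=28
k=4 load=t4/6c comp=t3/4c wait=6 total=34
k=5 load=t5/6c comp=t4/5c wait=6 total=40
k=6 load=t6/3c comp=t5/2c wait=3 total=43
k=7 load=- comp=t6/8c wait=8 total=51

end_cycle[6] = 43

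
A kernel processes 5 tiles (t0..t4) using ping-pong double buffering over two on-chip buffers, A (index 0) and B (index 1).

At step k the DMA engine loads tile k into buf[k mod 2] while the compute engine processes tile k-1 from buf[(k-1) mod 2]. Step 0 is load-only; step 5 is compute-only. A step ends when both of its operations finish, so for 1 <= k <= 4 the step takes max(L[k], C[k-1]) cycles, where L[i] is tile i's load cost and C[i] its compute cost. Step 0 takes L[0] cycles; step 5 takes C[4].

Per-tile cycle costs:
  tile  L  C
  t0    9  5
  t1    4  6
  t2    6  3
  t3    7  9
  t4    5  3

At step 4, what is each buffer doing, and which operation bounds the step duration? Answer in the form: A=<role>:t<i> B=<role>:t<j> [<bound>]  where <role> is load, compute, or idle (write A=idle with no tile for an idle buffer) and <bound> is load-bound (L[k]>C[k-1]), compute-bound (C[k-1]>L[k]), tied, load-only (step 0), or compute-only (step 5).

[0] DMA t0→A (9c) ∥ CU idle ⇒ 9c, clock 9
[1] DMA t1→B (4c) ∥ CU A:t0 (5c) ⇒ 5c, clock 14
[2] DMA t2→A (6c) ∥ CU B:t1 (6c) ⇒ 6c, clock 20
[3] DMA t3→B (7c) ∥ CU A:t2 (3c) ⇒ 7c, clock 27
[4] DMA t4→A (5c) ∥ CU B:t3 (9c) ⇒ 9c, clock 36
[5] DMA idle ∥ CU A:t4 (3c) ⇒ 3c, clock 39

step 4: A=load:t4 B=compute:t3 [compute-bound]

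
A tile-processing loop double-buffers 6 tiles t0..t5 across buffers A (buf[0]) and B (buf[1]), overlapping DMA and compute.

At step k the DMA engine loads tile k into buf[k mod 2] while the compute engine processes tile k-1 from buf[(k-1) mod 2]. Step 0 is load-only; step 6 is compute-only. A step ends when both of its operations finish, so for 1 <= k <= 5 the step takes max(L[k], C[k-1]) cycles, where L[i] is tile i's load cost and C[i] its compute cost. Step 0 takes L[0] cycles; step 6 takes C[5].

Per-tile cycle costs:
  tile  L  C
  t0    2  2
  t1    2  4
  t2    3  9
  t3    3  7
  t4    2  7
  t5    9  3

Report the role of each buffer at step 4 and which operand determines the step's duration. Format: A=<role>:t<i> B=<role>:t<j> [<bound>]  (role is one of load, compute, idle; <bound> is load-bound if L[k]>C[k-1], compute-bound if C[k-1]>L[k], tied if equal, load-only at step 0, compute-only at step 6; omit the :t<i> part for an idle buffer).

step 4: A=load:t4 B=compute:t3 [compute-bound]

[0] DMA t0→A (2c) ∥ CU idle ⇒ 2c, clock 2
[1] DMA t1→B (2c) ∥ CU A:t0 (2c) ⇒ 2c, clock 4
[2] DMA t2→A (3c) ∥ CU B:t1 (4c) ⇒ 4c, clock 8
[3] DMA t3→B (3c) ∥ CU A:t2 (9c) ⇒ 9c, clock 17
[4] DMA t4→A (2c) ∥ CU B:t3 (7c) ⇒ 7c, clock 24
[5] DMA t5→B (9c) ∥ CU A:t4 (7c) ⇒ 9c, clock 33
[6] DMA idle ∥ CU B:t5 (3c) ⇒ 3c, clock 36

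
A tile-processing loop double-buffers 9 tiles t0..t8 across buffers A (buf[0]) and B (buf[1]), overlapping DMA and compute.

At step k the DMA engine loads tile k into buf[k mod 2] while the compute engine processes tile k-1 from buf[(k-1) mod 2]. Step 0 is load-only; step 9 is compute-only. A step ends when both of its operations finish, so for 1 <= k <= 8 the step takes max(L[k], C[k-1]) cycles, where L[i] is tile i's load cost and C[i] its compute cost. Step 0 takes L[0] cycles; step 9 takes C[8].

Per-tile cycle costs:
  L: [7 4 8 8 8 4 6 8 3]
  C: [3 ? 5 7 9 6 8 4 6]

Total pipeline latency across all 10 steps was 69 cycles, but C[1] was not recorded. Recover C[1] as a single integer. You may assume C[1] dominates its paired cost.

step 0 | dur = L[0]=7 = 7
step 1 | dur = max(L[1]=4, C[0]=3) = 4
step 2 | dur = max(L[2]=8, C[1]=?) = C[1]  (unknown; binding)
step 3 | dur = max(L[3]=8, C[2]=5) = 8
step 4 | dur = max(L[4]=8, C[3]=7) = 8
step 5 | dur = max(L[5]=4, C[4]=9) = 9
step 6 | dur = max(L[6]=6, C[5]=6) = 6
step 7 | dur = max(L[7]=8, C[6]=8) = 8
step 8 | dur = max(L[8]=3, C[7]=4) = 4
step 9 | dur = C[8]=6 = 6
sum of known step durations = 60
dur[2] = total - known = 69 - 60 = 9
C[1] is the binding max in step 2, so C[1] = dur[2] = 9

C[1] = 9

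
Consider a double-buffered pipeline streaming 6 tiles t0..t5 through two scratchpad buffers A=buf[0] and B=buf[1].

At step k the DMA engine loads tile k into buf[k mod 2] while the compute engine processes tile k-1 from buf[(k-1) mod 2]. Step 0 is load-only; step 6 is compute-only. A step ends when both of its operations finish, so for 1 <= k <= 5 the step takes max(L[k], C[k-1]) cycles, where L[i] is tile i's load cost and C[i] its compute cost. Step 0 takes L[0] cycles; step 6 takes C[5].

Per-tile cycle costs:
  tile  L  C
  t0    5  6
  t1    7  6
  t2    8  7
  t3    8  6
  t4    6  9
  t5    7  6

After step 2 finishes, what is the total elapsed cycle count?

end_cycle[2] = 20

step 0: L[0]=5 → dur=5, Σ=5 | A=load:t0 B=idle [load-only]
step 1: L[1]=7 C[0]=6 → dur=7, Σ=12 | A=compute:t0 B=load:t1 [load-bound]
step 2: L[2]=8 C[1]=6 → dur=8, Σ=20 | A=load:t2 B=compute:t1 [load-bound]
step 3: L[3]=8 C[2]=7 → dur=8, Σ=28 | A=compute:t2 B=load:t3 [load-bound]
step 4: L[4]=6 C[3]=6 → dur=6, Σ=34 | A=load:t4 B=compute:t3 [tied]
step 5: L[5]=7 C[4]=9 → dur=9, Σ=43 | A=compute:t4 B=load:t5 [compute-bound]
step 6: C[5]=6 → dur=6, Σ=49 | A=idle B=compute:t5 [compute-only]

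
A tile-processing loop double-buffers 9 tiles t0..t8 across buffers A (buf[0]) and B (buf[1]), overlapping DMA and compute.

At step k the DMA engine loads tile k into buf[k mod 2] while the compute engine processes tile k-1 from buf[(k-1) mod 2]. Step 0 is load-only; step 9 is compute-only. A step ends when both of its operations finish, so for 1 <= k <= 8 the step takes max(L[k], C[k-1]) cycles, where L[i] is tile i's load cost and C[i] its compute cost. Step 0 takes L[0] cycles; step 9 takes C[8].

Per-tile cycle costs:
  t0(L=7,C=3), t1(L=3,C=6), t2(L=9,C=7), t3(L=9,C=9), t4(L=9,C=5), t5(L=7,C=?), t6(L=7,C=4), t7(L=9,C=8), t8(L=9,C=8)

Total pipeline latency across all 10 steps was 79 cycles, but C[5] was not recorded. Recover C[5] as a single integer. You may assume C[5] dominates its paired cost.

step 0 = dur = L[0]=7 = 7
step 1 = dur = max(L[1]=3, C[0]=3) = 3
step 2 = dur = max(L[2]=9, C[1]=6) = 9
step 3 = dur = max(L[3]=9, C[2]=7) = 9
step 4 = dur = max(L[4]=9, C[3]=9) = 9
step 5 = dur = max(L[5]=7, C[4]=5) = 7
step 6 = dur = max(L[6]=7, C[5]=?) = C[5]  (unknown; binding)
step 7 = dur = max(L[7]=9, C[6]=4) = 9
step 8 = dur = max(L[8]=9, C[7]=8) = 9
step 9 = dur = C[8]=8 = 8
sum of known step durations = 70
dur[6] = total - known = 79 - 70 = 9
C[5] is the binding max in step 6, so C[5] = dur[6] = 9

C[5] = 9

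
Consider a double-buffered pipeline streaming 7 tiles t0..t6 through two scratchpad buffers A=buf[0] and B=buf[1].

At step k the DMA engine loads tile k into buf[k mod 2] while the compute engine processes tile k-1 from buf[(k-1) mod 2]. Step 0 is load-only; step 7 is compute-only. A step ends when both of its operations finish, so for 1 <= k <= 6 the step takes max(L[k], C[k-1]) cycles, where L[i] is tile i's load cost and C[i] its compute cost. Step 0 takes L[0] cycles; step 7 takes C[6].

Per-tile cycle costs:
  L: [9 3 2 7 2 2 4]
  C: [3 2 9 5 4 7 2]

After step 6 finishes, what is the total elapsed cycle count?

end_cycle[6] = 39

step 0: L[0]=9 → dur=9, Σ=9 | A=load:t0 B=idle [load-only]
step 1: L[1]=3 C[0]=3 → dur=3, Σ=12 | A=compute:t0 B=load:t1 [tied]
step 2: L[2]=2 C[1]=2 → dur=2, Σ=14 | A=load:t2 B=compute:t1 [tied]
step 3: L[3]=7 C[2]=9 → dur=9, Σ=23 | A=compute:t2 B=load:t3 [compute-bound]
step 4: L[4]=2 C[3]=5 → dur=5, Σ=28 | A=load:t4 B=compute:t3 [compute-bound]
step 5: L[5]=2 C[4]=4 → dur=4, Σ=32 | A=compute:t4 B=load:t5 [compute-bound]
step 6: L[6]=4 C[5]=7 → dur=7, Σ=39 | A=load:t6 B=compute:t5 [compute-bound]
step 7: C[6]=2 → dur=2, Σ=41 | A=compute:t6 B=idle [compute-only]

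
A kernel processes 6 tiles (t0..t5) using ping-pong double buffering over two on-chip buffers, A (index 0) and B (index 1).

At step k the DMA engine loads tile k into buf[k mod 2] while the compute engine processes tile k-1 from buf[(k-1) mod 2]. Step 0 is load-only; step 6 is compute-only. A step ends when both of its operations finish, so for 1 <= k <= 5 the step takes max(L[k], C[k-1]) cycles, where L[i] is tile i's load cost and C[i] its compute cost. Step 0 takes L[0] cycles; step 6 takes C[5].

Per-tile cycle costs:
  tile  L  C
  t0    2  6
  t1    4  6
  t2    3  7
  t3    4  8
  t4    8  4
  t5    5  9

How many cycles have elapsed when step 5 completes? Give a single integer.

k=0 load=t0/2c comp=- wait=2 total=2
k=1 load=t1/4c comp=t0/6c wait=6 total=8
k=2 load=t2/3c comp=t1/6c wait=6 total=14
k=3 load=t3/4c comp=t2/7c wait=7 total=21
k=4 load=t4/8c comp=t3/8c wait=8 total=29
k=5 load=t5/5c comp=t4/4c wait=5 total=34
k=6 load=- comp=t5/9c wait=9 total=43

end_cycle[5] = 34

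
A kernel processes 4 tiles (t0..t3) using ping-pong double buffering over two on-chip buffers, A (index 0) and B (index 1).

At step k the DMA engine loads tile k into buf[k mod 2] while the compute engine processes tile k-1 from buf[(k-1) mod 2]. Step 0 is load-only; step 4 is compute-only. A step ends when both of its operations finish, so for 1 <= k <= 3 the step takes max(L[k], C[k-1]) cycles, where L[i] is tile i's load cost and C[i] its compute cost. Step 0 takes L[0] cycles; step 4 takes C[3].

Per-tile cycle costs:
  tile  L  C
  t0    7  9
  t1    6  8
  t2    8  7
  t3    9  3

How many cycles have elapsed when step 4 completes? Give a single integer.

end_cycle[4] = 36

step 0: L[0]=7 → dur=7, Σ=7 | A=load:t0 B=idle [load-only]
step 1: L[1]=6 C[0]=9 → dur=9, Σ=16 | A=compute:t0 B=load:t1 [compute-bound]
step 2: L[2]=8 C[1]=8 → dur=8, Σ=24 | A=load:t2 B=compute:t1 [tied]
step 3: L[3]=9 C[2]=7 → dur=9, Σ=33 | A=compute:t2 B=load:t3 [load-bound]
step 4: C[3]=3 → dur=3, Σ=36 | A=idle B=compute:t3 [compute-only]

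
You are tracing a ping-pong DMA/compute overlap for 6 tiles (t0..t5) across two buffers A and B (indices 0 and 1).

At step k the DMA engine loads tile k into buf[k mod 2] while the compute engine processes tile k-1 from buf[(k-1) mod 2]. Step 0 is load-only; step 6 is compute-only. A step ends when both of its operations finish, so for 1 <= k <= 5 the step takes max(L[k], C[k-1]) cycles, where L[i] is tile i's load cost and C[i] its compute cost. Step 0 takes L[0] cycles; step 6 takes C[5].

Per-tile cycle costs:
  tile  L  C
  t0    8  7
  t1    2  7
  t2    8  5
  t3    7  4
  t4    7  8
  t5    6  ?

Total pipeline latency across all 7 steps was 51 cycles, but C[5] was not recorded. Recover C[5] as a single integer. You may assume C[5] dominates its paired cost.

C[5] = 6

step 0 = dur = L[0]=8 = 8
step 1 = dur = max(L[1]=2, C[0]=7) = 7
step 2 = dur = max(L[2]=8, C[1]=7) = 8
step 3 = dur = max(L[3]=7, C[2]=5) = 7
step 4 = dur = max(L[4]=7, C[3]=4) = 7
step 5 = dur = max(L[5]=6, C[4]=8) = 8
step 6 = dur = C[5]=? = C[5]  (unknown; binding)
sum of known step durations = 45
dur[6] = total - known = 51 - 45 = 6
C[5] is the binding max in step 6, so C[5] = dur[6] = 6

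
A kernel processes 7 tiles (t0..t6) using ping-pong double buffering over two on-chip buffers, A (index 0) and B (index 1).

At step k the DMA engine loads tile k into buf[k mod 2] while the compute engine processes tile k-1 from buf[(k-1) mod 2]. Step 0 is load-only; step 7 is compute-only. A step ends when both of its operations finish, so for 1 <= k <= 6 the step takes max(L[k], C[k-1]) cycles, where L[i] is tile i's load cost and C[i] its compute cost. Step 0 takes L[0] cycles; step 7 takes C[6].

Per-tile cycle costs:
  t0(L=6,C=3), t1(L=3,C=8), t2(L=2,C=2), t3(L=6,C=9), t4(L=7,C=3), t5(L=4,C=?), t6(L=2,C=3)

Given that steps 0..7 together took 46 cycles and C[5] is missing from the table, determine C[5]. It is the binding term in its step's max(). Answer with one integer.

step 0: dur = L[0]=6 = 6
step 1: dur = max(L[1]=3, C[0]=3) = 3
step 2: dur = max(L[2]=2, C[1]=8) = 8
step 3: dur = max(L[3]=6, C[2]=2) = 6
step 4: dur = max(L[4]=7, C[3]=9) = 9
step 5: dur = max(L[5]=4, C[4]=3) = 4
step 6: dur = max(L[6]=2, C[5]=?) = C[5]  (unknown; binding)
step 7: dur = C[6]=3 = 3
sum of known step durations = 39
dur[6] = total - known = 46 - 39 = 7
C[5] is the binding max in step 6, so C[5] = dur[6] = 7

C[5] = 7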